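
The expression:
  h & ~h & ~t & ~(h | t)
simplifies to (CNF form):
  False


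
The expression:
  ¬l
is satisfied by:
  {l: False}


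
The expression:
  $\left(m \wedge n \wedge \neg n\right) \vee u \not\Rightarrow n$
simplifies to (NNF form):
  $u \wedge \neg n$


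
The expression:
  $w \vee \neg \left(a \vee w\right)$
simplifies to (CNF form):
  $w \vee \neg a$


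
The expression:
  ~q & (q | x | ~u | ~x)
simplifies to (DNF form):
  ~q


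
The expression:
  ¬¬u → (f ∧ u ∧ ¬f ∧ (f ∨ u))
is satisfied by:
  {u: False}


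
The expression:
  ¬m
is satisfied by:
  {m: False}


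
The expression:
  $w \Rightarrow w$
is always true.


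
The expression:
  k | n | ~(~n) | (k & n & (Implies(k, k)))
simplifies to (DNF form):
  k | n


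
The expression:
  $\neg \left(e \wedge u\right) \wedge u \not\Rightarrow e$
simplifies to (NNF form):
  $u \wedge \neg e$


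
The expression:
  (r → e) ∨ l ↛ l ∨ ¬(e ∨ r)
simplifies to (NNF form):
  e ∨ ¬r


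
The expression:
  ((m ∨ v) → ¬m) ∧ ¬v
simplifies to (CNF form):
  ¬m ∧ ¬v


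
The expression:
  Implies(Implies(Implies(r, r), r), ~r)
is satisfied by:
  {r: False}


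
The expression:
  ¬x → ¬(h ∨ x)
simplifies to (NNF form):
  x ∨ ¬h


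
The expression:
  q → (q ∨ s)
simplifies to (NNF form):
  True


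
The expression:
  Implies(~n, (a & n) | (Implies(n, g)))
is always true.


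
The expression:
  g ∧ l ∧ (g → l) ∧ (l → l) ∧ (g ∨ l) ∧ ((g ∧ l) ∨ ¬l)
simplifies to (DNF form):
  g ∧ l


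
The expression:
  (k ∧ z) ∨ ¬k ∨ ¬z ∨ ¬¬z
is always true.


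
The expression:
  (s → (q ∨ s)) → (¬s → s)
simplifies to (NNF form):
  s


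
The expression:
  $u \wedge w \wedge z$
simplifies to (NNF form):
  $u \wedge w \wedge z$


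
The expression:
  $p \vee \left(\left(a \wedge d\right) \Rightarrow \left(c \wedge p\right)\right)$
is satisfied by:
  {p: True, d: False, a: False}
  {p: False, d: False, a: False}
  {a: True, p: True, d: False}
  {a: True, p: False, d: False}
  {d: True, p: True, a: False}
  {d: True, p: False, a: False}
  {d: True, a: True, p: True}


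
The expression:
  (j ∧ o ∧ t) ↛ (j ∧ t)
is never true.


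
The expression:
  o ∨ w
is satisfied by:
  {o: True, w: True}
  {o: True, w: False}
  {w: True, o: False}


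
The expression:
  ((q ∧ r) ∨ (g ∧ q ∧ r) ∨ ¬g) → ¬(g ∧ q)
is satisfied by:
  {g: False, q: False, r: False}
  {r: True, g: False, q: False}
  {q: True, g: False, r: False}
  {r: True, q: True, g: False}
  {g: True, r: False, q: False}
  {r: True, g: True, q: False}
  {q: True, g: True, r: False}


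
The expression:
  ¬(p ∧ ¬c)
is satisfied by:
  {c: True, p: False}
  {p: False, c: False}
  {p: True, c: True}


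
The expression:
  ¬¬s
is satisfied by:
  {s: True}


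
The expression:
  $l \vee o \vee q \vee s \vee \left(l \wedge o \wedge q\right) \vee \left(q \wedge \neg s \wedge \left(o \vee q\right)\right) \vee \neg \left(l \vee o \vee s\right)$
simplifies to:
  $\text{True}$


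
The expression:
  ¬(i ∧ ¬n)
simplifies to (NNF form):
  n ∨ ¬i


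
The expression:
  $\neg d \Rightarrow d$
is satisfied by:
  {d: True}


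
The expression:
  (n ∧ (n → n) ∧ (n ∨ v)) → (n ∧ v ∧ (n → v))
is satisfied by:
  {v: True, n: False}
  {n: False, v: False}
  {n: True, v: True}


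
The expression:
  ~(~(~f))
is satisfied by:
  {f: False}


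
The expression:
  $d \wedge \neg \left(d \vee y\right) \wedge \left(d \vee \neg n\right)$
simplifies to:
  $\text{False}$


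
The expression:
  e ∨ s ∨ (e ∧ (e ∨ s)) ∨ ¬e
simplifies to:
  True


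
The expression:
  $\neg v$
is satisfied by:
  {v: False}


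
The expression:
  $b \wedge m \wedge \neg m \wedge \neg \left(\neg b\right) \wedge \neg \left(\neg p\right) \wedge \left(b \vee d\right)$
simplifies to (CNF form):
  $\text{False}$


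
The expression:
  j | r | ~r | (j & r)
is always true.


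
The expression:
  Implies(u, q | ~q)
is always true.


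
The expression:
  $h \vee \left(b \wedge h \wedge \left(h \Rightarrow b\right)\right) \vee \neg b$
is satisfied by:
  {h: True, b: False}
  {b: False, h: False}
  {b: True, h: True}


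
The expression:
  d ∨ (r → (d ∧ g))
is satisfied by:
  {d: True, r: False}
  {r: False, d: False}
  {r: True, d: True}


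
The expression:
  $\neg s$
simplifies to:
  $\neg s$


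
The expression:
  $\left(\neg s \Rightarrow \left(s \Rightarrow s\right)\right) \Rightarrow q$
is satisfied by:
  {q: True}


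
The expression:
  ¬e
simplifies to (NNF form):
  ¬e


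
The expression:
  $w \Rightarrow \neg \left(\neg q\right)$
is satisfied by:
  {q: True, w: False}
  {w: False, q: False}
  {w: True, q: True}


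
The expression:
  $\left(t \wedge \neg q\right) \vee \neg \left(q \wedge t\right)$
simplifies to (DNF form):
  $\neg q \vee \neg t$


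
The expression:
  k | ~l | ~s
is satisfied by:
  {k: True, l: False, s: False}
  {l: False, s: False, k: False}
  {s: True, k: True, l: False}
  {s: True, l: False, k: False}
  {k: True, l: True, s: False}
  {l: True, k: False, s: False}
  {s: True, l: True, k: True}


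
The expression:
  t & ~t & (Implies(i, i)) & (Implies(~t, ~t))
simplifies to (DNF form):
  False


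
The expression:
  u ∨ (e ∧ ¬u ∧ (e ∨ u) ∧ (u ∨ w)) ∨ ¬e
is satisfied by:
  {w: True, u: True, e: False}
  {w: True, e: False, u: False}
  {u: True, e: False, w: False}
  {u: False, e: False, w: False}
  {w: True, u: True, e: True}
  {w: True, e: True, u: False}
  {u: True, e: True, w: False}


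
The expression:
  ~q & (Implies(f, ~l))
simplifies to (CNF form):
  ~q & (~f | ~l)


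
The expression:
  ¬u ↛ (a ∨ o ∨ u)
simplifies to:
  ¬a ∧ ¬o ∧ ¬u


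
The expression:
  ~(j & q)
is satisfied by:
  {q: False, j: False}
  {j: True, q: False}
  {q: True, j: False}


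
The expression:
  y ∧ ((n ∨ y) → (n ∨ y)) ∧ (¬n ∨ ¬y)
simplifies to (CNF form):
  y ∧ ¬n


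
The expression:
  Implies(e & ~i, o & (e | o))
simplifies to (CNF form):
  i | o | ~e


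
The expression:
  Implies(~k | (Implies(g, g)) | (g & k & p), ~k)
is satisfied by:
  {k: False}


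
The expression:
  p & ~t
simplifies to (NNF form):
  p & ~t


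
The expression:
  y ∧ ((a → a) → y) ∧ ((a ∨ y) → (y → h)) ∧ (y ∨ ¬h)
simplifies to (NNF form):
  h ∧ y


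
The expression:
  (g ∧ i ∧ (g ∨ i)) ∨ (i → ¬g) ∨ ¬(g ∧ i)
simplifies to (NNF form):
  True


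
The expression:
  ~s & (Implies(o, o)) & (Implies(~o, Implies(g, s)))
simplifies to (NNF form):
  ~s & (o | ~g)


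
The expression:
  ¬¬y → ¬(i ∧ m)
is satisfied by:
  {m: False, y: False, i: False}
  {i: True, m: False, y: False}
  {y: True, m: False, i: False}
  {i: True, y: True, m: False}
  {m: True, i: False, y: False}
  {i: True, m: True, y: False}
  {y: True, m: True, i: False}


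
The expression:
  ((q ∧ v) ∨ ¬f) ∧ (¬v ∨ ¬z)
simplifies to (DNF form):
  (¬f ∧ ¬v) ∨ (¬f ∧ ¬z) ∨ (q ∧ v ∧ ¬v) ∨ (q ∧ v ∧ ¬z) ∨ (q ∧ ¬f ∧ ¬v) ∨ (q ∧ ¬f ∧ ¬z) ∨ (v ∧ ¬f ∧ ¬v) ∨ (v ∧ ¬f ∧ ¬z)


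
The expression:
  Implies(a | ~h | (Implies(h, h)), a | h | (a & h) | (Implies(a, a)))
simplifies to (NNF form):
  True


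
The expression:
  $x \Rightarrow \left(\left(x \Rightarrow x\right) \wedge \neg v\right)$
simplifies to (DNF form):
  $\neg v \vee \neg x$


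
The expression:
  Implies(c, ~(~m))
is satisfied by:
  {m: True, c: False}
  {c: False, m: False}
  {c: True, m: True}


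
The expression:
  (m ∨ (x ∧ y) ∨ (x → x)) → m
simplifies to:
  m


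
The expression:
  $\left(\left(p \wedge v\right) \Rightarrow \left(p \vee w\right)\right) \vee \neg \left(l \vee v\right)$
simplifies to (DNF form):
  $\text{True}$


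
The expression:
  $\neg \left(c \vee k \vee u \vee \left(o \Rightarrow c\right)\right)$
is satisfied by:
  {o: True, u: False, k: False, c: False}


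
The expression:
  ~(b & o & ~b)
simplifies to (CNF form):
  True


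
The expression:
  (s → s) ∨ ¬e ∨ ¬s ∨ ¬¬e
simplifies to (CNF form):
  True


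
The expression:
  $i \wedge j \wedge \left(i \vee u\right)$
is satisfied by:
  {i: True, j: True}


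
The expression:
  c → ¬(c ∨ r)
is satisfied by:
  {c: False}


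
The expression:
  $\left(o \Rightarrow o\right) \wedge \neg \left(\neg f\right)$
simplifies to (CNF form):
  $f$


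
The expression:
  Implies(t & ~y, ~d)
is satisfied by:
  {y: True, t: False, d: False}
  {t: False, d: False, y: False}
  {y: True, d: True, t: False}
  {d: True, t: False, y: False}
  {y: True, t: True, d: False}
  {t: True, y: False, d: False}
  {y: True, d: True, t: True}


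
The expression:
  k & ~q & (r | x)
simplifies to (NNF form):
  k & ~q & (r | x)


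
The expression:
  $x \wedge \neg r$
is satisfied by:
  {x: True, r: False}


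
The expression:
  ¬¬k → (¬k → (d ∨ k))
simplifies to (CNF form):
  True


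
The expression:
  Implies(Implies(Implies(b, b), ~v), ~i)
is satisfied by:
  {v: True, i: False}
  {i: False, v: False}
  {i: True, v: True}


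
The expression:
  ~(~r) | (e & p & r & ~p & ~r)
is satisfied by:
  {r: True}


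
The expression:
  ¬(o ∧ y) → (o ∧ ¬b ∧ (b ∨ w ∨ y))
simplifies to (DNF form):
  (o ∧ y) ∨ (o ∧ w ∧ y) ∨ (o ∧ w ∧ ¬b) ∨ (o ∧ y ∧ ¬b)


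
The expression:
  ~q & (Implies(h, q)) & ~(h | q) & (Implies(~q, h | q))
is never true.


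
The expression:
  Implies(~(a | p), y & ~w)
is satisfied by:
  {a: True, y: True, p: True, w: False}
  {a: True, p: True, w: False, y: False}
  {a: True, y: True, p: True, w: True}
  {a: True, p: True, w: True, y: False}
  {a: True, y: True, w: False, p: False}
  {a: True, w: False, p: False, y: False}
  {a: True, y: True, w: True, p: False}
  {a: True, w: True, p: False, y: False}
  {y: True, p: True, w: False, a: False}
  {p: True, y: False, w: False, a: False}
  {y: True, p: True, w: True, a: False}
  {p: True, w: True, y: False, a: False}
  {y: True, w: False, p: False, a: False}


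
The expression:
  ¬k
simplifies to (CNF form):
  ¬k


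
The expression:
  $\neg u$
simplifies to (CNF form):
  $\neg u$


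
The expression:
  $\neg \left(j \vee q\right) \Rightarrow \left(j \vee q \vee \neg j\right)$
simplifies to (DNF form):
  $\text{True}$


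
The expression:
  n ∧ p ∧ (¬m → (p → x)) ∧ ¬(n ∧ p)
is never true.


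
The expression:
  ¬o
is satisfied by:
  {o: False}


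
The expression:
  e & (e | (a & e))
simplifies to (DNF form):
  e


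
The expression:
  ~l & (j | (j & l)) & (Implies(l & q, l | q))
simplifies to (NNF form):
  j & ~l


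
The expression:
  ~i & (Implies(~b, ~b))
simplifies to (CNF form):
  ~i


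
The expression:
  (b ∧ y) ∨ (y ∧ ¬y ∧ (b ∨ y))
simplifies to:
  b ∧ y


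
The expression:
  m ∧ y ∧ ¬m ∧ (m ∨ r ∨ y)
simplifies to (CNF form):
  False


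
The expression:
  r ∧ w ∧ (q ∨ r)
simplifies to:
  r ∧ w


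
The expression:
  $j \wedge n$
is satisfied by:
  {j: True, n: True}


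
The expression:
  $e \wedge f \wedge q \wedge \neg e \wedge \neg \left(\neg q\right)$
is never true.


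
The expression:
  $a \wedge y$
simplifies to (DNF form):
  $a \wedge y$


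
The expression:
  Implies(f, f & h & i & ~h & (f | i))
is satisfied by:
  {f: False}


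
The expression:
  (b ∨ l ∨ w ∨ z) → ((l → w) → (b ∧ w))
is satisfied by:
  {b: True, l: True, w: False, z: False}
  {b: True, l: True, z: True, w: False}
  {l: True, w: False, z: False, b: False}
  {l: True, z: True, w: False, b: False}
  {l: False, w: False, z: False, b: False}
  {l: True, b: True, w: True, z: False}
  {l: True, b: True, w: True, z: True}
  {b: True, w: True, l: False, z: False}
  {b: True, w: True, z: True, l: False}


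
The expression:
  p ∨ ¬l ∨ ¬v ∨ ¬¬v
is always true.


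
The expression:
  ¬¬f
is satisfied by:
  {f: True}


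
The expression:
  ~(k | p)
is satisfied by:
  {p: False, k: False}


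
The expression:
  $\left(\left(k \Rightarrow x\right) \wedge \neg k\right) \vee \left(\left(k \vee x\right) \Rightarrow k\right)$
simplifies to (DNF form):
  $\text{True}$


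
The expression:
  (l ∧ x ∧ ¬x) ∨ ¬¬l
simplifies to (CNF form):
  l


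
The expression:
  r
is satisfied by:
  {r: True}


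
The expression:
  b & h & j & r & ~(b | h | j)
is never true.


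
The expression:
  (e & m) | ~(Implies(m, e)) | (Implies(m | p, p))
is always true.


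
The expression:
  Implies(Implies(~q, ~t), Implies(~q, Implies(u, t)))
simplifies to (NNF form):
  q | t | ~u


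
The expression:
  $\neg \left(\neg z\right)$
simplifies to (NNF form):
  $z$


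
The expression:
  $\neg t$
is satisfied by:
  {t: False}


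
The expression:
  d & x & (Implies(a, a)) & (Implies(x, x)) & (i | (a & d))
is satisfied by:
  {i: True, a: True, d: True, x: True}
  {i: True, d: True, x: True, a: False}
  {a: True, d: True, x: True, i: False}


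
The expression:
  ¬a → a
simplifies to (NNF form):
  a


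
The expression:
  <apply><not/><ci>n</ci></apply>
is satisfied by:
  {n: False}


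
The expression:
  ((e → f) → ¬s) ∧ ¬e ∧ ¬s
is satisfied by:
  {e: False, s: False}


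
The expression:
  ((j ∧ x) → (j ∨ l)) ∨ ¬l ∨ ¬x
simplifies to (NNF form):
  True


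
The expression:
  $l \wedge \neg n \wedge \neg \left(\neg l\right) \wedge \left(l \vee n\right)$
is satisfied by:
  {l: True, n: False}


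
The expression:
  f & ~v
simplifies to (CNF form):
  f & ~v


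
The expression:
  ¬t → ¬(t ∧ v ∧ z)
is always true.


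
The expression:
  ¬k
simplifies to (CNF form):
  ¬k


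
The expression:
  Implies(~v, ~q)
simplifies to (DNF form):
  v | ~q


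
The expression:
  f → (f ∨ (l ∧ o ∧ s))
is always true.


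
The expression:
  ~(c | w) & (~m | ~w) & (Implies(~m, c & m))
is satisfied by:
  {m: True, w: False, c: False}


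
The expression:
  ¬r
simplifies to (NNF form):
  ¬r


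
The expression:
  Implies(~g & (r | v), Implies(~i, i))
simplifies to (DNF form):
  g | i | (~r & ~v)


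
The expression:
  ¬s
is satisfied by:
  {s: False}


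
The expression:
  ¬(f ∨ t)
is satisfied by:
  {t: False, f: False}


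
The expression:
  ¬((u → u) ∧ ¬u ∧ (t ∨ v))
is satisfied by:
  {u: True, t: False, v: False}
  {u: True, v: True, t: False}
  {u: True, t: True, v: False}
  {u: True, v: True, t: True}
  {v: False, t: False, u: False}


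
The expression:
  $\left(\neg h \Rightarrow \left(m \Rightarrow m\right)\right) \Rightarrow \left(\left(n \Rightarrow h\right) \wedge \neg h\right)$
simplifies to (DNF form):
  $\neg h \wedge \neg n$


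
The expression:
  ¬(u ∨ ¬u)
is never true.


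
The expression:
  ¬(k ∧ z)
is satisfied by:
  {k: False, z: False}
  {z: True, k: False}
  {k: True, z: False}


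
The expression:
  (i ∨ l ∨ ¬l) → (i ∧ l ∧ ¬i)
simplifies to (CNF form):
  False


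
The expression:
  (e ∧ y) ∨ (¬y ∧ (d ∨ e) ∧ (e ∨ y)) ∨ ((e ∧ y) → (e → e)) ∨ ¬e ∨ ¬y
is always true.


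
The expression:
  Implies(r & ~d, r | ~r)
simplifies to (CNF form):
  True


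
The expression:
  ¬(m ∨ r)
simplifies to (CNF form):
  ¬m ∧ ¬r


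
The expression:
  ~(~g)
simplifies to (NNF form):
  g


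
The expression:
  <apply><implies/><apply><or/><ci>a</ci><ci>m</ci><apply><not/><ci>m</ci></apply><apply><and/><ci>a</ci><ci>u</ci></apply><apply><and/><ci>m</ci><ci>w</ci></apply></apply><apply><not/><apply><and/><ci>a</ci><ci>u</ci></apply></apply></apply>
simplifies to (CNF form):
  <apply><or/><apply><not/><ci>a</ci></apply><apply><not/><ci>u</ci></apply></apply>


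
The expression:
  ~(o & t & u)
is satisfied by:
  {u: False, t: False, o: False}
  {o: True, u: False, t: False}
  {t: True, u: False, o: False}
  {o: True, t: True, u: False}
  {u: True, o: False, t: False}
  {o: True, u: True, t: False}
  {t: True, u: True, o: False}


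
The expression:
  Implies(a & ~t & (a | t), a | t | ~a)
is always true.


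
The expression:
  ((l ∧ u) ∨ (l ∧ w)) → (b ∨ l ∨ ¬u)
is always true.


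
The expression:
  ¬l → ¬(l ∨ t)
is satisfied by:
  {l: True, t: False}
  {t: False, l: False}
  {t: True, l: True}


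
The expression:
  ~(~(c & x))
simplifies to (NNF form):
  c & x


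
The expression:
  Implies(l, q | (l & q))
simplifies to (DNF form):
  q | ~l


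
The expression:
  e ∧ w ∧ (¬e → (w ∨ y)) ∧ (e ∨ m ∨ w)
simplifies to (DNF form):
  e ∧ w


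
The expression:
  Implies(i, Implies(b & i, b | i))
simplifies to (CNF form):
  True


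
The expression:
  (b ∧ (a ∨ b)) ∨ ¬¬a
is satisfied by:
  {a: True, b: True}
  {a: True, b: False}
  {b: True, a: False}


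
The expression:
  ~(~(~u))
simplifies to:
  ~u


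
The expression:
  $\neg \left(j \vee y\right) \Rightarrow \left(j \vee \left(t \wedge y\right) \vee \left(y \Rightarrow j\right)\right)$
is always true.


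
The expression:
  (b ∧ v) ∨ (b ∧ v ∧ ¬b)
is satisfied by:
  {b: True, v: True}


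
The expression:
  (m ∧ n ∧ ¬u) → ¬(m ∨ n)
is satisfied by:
  {u: True, m: False, n: False}
  {m: False, n: False, u: False}
  {n: True, u: True, m: False}
  {n: True, m: False, u: False}
  {u: True, m: True, n: False}
  {m: True, u: False, n: False}
  {n: True, m: True, u: True}


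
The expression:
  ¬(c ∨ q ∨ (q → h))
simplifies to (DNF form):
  False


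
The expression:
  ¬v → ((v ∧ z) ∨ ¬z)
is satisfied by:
  {v: True, z: False}
  {z: False, v: False}
  {z: True, v: True}


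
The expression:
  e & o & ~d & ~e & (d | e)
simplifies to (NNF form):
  False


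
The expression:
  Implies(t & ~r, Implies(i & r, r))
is always true.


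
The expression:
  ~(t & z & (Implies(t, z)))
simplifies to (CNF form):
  ~t | ~z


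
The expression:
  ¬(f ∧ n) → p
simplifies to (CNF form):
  (f ∨ p) ∧ (n ∨ p)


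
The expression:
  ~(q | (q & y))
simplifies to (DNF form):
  ~q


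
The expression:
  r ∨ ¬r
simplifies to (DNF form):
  True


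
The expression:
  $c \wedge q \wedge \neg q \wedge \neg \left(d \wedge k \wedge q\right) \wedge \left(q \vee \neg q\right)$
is never true.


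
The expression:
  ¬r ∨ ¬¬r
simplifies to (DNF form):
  True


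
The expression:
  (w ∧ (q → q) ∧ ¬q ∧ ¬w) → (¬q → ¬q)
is always true.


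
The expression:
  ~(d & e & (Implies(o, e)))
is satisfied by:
  {e: False, d: False}
  {d: True, e: False}
  {e: True, d: False}


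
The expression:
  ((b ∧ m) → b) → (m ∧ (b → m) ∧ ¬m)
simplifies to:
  False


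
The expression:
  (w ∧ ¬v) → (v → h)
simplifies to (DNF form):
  True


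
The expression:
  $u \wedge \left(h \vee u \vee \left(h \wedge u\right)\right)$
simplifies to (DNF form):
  $u$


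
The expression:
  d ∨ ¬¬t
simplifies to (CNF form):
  d ∨ t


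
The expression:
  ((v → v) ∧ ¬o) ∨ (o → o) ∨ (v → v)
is always true.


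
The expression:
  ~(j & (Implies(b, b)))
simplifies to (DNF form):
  ~j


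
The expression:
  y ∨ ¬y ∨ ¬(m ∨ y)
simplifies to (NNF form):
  True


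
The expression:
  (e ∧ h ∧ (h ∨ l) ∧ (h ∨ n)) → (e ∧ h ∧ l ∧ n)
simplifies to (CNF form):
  (l ∨ ¬e ∨ ¬h) ∧ (n ∨ ¬e ∨ ¬h)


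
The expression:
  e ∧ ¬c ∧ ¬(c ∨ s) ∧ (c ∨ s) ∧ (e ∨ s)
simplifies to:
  False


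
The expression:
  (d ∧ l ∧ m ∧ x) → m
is always true.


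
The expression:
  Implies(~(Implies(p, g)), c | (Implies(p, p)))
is always true.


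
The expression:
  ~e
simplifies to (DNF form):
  ~e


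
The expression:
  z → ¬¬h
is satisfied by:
  {h: True, z: False}
  {z: False, h: False}
  {z: True, h: True}


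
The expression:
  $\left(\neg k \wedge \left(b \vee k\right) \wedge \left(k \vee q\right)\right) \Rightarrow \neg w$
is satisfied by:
  {k: True, w: False, q: False, b: False}
  {k: False, w: False, q: False, b: False}
  {b: True, k: True, w: False, q: False}
  {b: True, k: False, w: False, q: False}
  {k: True, q: True, b: False, w: False}
  {q: True, b: False, w: False, k: False}
  {b: True, q: True, k: True, w: False}
  {b: True, q: True, k: False, w: False}
  {k: True, w: True, b: False, q: False}
  {w: True, b: False, q: False, k: False}
  {k: True, b: True, w: True, q: False}
  {b: True, w: True, k: False, q: False}
  {k: True, q: True, w: True, b: False}
  {q: True, w: True, b: False, k: False}
  {b: True, q: True, w: True, k: True}


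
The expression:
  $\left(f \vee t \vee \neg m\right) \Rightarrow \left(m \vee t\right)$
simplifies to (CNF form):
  $m \vee t$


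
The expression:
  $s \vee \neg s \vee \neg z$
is always true.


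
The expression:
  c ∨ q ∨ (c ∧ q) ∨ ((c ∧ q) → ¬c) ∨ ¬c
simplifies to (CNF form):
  True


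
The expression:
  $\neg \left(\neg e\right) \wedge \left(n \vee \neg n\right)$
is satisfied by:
  {e: True}


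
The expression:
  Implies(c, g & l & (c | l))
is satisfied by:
  {l: True, g: True, c: False}
  {l: True, g: False, c: False}
  {g: True, l: False, c: False}
  {l: False, g: False, c: False}
  {l: True, c: True, g: True}


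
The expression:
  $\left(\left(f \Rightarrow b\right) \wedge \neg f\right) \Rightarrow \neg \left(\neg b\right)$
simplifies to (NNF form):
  $b \vee f$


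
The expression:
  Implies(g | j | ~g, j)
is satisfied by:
  {j: True}


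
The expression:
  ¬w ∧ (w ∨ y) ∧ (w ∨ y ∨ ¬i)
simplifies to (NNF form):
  y ∧ ¬w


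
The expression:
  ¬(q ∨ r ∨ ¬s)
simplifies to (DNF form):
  s ∧ ¬q ∧ ¬r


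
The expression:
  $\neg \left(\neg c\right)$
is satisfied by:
  {c: True}


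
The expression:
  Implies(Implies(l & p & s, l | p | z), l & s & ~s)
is never true.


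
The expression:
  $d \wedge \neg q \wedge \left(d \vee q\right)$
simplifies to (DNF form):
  $d \wedge \neg q$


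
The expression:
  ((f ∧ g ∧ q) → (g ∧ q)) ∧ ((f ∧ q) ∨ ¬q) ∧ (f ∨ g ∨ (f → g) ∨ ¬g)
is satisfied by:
  {f: True, q: False}
  {q: False, f: False}
  {q: True, f: True}


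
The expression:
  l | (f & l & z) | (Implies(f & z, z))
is always true.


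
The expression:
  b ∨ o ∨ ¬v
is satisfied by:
  {b: True, o: True, v: False}
  {b: True, v: False, o: False}
  {o: True, v: False, b: False}
  {o: False, v: False, b: False}
  {b: True, o: True, v: True}
  {b: True, v: True, o: False}
  {o: True, v: True, b: False}


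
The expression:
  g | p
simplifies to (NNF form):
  g | p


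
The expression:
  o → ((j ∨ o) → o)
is always true.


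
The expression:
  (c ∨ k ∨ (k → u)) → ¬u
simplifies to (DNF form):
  ¬u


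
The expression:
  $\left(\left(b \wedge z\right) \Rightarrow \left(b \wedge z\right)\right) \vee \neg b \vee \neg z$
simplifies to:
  $\text{True}$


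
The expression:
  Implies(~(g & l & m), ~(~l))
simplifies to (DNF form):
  l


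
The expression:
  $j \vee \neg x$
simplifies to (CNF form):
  $j \vee \neg x$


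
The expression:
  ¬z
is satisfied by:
  {z: False}


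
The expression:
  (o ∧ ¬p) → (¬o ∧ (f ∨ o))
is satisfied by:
  {p: True, o: False}
  {o: False, p: False}
  {o: True, p: True}


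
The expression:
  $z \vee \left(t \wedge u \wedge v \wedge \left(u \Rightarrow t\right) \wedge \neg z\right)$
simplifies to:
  $z \vee \left(t \wedge u \wedge v\right)$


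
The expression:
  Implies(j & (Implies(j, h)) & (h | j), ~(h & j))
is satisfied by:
  {h: False, j: False}
  {j: True, h: False}
  {h: True, j: False}


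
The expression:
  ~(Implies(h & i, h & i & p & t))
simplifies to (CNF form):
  h & i & (~p | ~t)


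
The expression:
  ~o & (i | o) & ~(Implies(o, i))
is never true.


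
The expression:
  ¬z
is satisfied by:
  {z: False}


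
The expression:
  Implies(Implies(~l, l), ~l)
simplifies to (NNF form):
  ~l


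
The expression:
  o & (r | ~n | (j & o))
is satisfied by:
  {r: True, j: True, o: True, n: False}
  {r: True, o: True, j: False, n: False}
  {j: True, o: True, r: False, n: False}
  {o: True, r: False, j: False, n: False}
  {n: True, r: True, o: True, j: True}
  {n: True, r: True, o: True, j: False}
  {n: True, o: True, j: True, r: False}


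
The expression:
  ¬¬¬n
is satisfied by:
  {n: False}


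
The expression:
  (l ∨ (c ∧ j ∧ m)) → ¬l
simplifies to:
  ¬l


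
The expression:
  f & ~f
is never true.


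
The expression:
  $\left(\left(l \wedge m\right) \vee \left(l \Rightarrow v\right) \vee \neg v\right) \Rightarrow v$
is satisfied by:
  {v: True}


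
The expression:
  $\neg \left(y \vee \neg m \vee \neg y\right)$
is never true.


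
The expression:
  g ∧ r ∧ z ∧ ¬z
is never true.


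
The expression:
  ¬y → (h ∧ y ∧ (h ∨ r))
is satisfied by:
  {y: True}


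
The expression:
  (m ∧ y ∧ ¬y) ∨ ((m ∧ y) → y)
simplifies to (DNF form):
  True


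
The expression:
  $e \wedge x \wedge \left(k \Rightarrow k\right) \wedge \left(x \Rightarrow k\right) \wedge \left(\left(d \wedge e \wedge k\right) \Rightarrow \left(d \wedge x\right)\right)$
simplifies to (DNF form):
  $e \wedge k \wedge x$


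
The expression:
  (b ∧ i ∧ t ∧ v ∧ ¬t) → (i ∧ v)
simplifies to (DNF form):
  True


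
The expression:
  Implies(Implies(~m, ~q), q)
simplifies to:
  q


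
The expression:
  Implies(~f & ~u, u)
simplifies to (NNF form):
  f | u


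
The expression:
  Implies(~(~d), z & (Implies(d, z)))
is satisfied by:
  {z: True, d: False}
  {d: False, z: False}
  {d: True, z: True}


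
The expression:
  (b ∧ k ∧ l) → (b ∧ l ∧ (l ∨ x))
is always true.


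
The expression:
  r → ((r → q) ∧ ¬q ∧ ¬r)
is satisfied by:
  {r: False}


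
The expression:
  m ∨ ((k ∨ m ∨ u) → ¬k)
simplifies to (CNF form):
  m ∨ ¬k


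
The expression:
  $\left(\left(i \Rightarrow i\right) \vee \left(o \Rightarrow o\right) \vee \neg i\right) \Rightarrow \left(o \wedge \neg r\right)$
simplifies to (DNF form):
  $o \wedge \neg r$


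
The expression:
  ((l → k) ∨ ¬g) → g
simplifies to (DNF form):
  g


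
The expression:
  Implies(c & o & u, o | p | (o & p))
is always true.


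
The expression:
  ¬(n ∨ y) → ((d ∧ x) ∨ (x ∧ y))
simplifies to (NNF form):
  n ∨ y ∨ (d ∧ x)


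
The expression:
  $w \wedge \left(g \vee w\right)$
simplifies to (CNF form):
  $w$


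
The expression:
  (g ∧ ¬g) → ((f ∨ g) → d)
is always true.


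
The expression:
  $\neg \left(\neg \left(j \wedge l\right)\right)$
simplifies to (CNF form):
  $j \wedge l$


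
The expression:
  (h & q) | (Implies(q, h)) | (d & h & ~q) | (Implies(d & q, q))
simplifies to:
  True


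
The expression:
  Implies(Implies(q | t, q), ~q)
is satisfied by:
  {q: False}


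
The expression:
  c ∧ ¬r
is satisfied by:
  {c: True, r: False}


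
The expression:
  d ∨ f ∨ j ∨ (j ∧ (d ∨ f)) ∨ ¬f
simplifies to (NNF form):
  True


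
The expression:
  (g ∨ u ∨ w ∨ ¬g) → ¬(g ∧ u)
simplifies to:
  ¬g ∨ ¬u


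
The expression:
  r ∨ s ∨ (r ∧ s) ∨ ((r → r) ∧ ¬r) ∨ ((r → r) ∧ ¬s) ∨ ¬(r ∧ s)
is always true.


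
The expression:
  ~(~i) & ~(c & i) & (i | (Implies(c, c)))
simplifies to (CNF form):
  i & ~c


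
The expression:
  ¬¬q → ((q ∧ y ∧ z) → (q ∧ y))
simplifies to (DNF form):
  True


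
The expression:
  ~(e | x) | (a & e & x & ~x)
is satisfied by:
  {x: False, e: False}


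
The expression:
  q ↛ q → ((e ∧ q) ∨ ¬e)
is always true.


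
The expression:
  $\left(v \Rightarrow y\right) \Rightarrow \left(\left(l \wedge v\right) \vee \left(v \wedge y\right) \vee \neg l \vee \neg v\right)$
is always true.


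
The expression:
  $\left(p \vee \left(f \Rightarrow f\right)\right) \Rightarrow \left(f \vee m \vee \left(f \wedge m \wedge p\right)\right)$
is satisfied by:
  {m: True, f: True}
  {m: True, f: False}
  {f: True, m: False}


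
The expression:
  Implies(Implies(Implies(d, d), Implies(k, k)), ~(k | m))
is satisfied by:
  {k: False, m: False}


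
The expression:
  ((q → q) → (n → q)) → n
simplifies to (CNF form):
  n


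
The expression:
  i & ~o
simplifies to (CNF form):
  i & ~o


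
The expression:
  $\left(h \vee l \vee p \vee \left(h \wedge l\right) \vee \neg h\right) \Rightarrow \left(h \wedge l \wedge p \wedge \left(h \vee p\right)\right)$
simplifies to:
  $h \wedge l \wedge p$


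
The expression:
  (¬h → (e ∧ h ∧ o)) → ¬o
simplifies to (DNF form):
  ¬h ∨ ¬o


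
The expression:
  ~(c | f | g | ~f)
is never true.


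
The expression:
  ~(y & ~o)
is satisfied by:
  {o: True, y: False}
  {y: False, o: False}
  {y: True, o: True}


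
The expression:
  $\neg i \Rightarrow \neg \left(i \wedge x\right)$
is always true.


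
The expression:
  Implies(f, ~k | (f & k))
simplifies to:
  True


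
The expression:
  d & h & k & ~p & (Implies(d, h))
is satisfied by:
  {h: True, d: True, k: True, p: False}


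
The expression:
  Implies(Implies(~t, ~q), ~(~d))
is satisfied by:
  {d: True, q: True, t: False}
  {d: True, q: False, t: False}
  {d: True, t: True, q: True}
  {d: True, t: True, q: False}
  {q: True, t: False, d: False}


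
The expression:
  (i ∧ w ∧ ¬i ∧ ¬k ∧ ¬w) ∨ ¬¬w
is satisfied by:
  {w: True}


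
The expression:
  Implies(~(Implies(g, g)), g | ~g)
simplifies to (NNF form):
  True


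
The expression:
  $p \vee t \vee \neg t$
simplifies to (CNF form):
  $\text{True}$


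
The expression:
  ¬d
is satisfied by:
  {d: False}


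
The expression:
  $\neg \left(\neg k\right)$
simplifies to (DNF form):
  $k$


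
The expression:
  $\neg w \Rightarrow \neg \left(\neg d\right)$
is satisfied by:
  {d: True, w: True}
  {d: True, w: False}
  {w: True, d: False}


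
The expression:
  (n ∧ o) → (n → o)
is always true.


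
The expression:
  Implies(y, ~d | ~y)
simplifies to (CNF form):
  ~d | ~y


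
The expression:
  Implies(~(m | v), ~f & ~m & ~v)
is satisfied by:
  {m: True, v: True, f: False}
  {m: True, v: False, f: False}
  {v: True, m: False, f: False}
  {m: False, v: False, f: False}
  {f: True, m: True, v: True}
  {f: True, m: True, v: False}
  {f: True, v: True, m: False}


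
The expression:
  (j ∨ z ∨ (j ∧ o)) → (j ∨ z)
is always true.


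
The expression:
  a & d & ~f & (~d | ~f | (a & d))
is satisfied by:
  {a: True, d: True, f: False}


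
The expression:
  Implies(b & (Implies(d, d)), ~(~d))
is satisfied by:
  {d: True, b: False}
  {b: False, d: False}
  {b: True, d: True}


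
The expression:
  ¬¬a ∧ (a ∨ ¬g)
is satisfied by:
  {a: True}


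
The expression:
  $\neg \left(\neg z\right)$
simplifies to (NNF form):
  $z$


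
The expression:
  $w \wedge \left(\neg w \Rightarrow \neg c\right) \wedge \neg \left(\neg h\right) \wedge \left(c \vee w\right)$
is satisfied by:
  {h: True, w: True}


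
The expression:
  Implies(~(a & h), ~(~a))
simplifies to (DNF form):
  a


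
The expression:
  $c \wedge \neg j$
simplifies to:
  $c \wedge \neg j$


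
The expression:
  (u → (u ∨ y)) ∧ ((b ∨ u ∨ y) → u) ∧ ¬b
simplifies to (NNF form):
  ¬b ∧ (u ∨ ¬y)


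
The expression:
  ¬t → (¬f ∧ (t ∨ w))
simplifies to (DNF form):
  t ∨ (w ∧ ¬f)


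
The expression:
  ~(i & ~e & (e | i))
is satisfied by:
  {e: True, i: False}
  {i: False, e: False}
  {i: True, e: True}


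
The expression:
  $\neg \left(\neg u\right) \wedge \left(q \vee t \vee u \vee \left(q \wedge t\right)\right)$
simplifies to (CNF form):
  $u$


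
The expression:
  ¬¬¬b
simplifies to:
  ¬b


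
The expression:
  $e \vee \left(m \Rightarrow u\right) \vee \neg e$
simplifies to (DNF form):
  $\text{True}$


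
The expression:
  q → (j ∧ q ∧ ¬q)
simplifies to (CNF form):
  ¬q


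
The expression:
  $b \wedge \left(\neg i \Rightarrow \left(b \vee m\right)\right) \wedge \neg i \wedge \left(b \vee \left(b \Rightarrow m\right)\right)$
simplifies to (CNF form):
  $b \wedge \neg i$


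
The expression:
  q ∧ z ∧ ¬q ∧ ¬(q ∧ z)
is never true.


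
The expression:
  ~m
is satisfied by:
  {m: False}


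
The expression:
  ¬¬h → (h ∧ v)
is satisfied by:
  {v: True, h: False}
  {h: False, v: False}
  {h: True, v: True}


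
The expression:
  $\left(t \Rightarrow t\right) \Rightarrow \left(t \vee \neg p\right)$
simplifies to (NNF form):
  $t \vee \neg p$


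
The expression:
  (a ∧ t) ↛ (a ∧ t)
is never true.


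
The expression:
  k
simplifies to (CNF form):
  k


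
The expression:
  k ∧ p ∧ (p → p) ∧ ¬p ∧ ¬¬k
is never true.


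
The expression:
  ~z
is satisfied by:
  {z: False}


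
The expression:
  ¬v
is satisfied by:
  {v: False}


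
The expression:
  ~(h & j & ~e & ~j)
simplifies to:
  True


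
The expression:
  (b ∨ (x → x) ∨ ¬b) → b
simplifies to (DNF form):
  b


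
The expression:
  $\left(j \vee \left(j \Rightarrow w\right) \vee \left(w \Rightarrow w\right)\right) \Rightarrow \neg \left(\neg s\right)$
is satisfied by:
  {s: True}


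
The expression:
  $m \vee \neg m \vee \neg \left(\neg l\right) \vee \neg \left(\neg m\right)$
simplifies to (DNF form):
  $\text{True}$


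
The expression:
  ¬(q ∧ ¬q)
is always true.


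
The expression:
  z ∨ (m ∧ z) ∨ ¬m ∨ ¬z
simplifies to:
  True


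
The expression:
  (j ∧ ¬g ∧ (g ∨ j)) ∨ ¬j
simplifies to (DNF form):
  ¬g ∨ ¬j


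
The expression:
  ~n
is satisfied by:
  {n: False}


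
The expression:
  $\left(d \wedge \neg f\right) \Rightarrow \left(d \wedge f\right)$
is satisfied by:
  {f: True, d: False}
  {d: False, f: False}
  {d: True, f: True}


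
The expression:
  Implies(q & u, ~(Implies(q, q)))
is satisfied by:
  {u: False, q: False}
  {q: True, u: False}
  {u: True, q: False}


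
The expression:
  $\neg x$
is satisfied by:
  {x: False}


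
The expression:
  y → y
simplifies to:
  True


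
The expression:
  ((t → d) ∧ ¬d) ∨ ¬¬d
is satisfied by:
  {d: True, t: False}
  {t: False, d: False}
  {t: True, d: True}


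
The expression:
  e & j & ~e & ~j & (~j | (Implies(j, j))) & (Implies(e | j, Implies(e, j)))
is never true.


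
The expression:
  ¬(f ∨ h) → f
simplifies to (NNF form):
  f ∨ h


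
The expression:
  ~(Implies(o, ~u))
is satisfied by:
  {u: True, o: True}


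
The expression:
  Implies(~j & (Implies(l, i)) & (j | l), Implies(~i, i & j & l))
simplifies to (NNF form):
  True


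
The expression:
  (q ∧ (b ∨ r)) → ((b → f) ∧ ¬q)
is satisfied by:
  {b: False, q: False, r: False}
  {r: True, b: False, q: False}
  {b: True, r: False, q: False}
  {r: True, b: True, q: False}
  {q: True, r: False, b: False}


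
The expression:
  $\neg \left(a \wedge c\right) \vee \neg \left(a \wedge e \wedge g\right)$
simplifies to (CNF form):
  $\neg a \vee \neg c \vee \neg e \vee \neg g$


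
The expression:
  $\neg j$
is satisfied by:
  {j: False}


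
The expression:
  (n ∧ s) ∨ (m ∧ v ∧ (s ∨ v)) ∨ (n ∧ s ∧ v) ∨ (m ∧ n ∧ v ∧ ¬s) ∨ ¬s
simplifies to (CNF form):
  (m ∨ n ∨ ¬s) ∧ (n ∨ v ∨ ¬s)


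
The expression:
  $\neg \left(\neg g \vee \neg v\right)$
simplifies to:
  $g \wedge v$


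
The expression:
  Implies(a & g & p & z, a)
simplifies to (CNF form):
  True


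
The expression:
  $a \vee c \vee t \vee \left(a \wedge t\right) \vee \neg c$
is always true.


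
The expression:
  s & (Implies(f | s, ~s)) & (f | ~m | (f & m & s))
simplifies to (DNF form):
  False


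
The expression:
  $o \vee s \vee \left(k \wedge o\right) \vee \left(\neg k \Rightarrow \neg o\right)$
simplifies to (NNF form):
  $\text{True}$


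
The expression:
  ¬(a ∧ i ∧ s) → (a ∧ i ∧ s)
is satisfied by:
  {a: True, i: True, s: True}


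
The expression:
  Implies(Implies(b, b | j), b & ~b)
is never true.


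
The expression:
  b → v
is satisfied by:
  {v: True, b: False}
  {b: False, v: False}
  {b: True, v: True}


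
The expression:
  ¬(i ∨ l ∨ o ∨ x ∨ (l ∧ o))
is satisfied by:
  {x: False, i: False, o: False, l: False}


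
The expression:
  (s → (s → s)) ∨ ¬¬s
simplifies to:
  True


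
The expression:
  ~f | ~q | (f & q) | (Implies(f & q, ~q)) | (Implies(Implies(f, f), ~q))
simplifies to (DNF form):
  True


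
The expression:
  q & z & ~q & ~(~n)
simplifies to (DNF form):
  False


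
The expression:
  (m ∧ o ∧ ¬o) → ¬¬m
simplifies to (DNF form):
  True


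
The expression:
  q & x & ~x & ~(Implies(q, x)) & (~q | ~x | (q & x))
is never true.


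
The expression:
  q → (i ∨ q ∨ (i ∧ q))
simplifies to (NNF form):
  True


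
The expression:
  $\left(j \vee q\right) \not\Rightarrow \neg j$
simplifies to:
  $j$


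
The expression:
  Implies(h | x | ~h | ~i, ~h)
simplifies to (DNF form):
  ~h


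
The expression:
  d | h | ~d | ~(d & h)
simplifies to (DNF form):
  True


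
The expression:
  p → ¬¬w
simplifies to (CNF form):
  w ∨ ¬p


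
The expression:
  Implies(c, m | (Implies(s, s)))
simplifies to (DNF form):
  True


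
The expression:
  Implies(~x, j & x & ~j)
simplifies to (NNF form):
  x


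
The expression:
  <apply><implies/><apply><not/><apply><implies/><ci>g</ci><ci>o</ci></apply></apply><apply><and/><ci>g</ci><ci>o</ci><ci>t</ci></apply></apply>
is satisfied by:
  {o: True, g: False}
  {g: False, o: False}
  {g: True, o: True}


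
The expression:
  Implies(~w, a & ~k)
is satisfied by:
  {w: True, a: True, k: False}
  {w: True, a: False, k: False}
  {k: True, w: True, a: True}
  {k: True, w: True, a: False}
  {a: True, k: False, w: False}
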